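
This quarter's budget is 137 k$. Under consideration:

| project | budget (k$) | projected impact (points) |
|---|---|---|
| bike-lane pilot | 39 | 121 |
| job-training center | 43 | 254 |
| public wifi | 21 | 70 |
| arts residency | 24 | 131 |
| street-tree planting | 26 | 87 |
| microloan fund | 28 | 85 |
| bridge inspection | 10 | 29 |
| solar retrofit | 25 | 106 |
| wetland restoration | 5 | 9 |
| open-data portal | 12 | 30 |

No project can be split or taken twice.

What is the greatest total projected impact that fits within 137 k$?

621

Density check — job-training center 5.91, arts residency 5.46, solar retrofit 4.24, street-tree planting 3.35 are the best per k$.
Filling by ratio: job-training center + arts residency + street-tree planting + bridge inspection + solar retrofit + wetland restoration for 616, with 4 k$ left unused.
Replace street-tree planting and bridge inspection with bike-lane pilot: the trade gains 5 net, giving 621 at 136 k$.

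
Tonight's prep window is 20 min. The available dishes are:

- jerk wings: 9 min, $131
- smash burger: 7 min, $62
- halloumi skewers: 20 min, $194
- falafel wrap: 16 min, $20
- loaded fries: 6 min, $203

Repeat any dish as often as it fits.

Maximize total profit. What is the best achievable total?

609

The ratio ordering already packs tightly: 3×loaded fries, 18 min, 609.
That's the maximum — no swap from here does better than 609.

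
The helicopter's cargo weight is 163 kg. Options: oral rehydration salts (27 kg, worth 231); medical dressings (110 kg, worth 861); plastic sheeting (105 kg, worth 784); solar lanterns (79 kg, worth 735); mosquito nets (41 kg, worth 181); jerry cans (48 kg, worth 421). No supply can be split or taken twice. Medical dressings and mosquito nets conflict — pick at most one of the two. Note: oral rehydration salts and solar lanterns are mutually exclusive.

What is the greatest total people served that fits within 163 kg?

1282

Ranking by ratio (people served/kg): solar lanterns 9.30, jerry cans 8.77, oral rehydration salts 8.56.
Taking medical dressings + jerry cans: 158 kg used, 1282 in people served.
Next best is plastic sheeting + jerry cans at 1205 (153 kg) — short by 77.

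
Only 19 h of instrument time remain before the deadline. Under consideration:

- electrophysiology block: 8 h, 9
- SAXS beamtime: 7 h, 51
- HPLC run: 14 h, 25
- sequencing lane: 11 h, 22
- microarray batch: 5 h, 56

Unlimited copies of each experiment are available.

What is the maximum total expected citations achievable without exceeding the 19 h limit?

168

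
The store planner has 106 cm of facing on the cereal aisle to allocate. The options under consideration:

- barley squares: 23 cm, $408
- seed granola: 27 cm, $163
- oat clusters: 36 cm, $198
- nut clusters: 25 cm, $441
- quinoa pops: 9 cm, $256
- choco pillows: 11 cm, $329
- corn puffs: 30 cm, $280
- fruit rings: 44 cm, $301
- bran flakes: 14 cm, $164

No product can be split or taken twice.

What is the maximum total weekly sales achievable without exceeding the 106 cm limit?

A density-first pass picks barley squares + nut clusters + quinoa pops + choco pillows + bran flakes — 1598 at 82 cm.
Dropping bran flakes frees 14 cm; slotting in corn puffs (30 cm) lifts the total to 1714 at 98 cm.
No other feasible combination exceeds 1714.

1714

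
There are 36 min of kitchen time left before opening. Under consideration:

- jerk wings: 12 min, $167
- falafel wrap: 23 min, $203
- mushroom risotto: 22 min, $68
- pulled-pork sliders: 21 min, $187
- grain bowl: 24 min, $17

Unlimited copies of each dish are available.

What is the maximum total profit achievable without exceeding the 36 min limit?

Best packing: 3×jerk wings — 36 min, 501 total.

501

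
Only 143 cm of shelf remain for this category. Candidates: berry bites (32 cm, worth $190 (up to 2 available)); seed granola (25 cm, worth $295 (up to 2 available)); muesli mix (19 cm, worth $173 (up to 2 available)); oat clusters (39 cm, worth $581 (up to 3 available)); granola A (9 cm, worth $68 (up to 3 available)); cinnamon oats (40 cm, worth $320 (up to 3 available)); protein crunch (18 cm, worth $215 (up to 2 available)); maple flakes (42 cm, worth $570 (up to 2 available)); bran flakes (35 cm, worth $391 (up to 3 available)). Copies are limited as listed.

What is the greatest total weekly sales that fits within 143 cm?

Filling by ratio: 3×oat clusters + protein crunch for 1958, with 8 cm left unused.
Dropping protein crunch frees 18 cm; slotting in seed granola (25 cm) lifts the total to 2038 at 142 cm.
The spare 1 cm is too small for any remaining product, and no exchange beats 2038.

2038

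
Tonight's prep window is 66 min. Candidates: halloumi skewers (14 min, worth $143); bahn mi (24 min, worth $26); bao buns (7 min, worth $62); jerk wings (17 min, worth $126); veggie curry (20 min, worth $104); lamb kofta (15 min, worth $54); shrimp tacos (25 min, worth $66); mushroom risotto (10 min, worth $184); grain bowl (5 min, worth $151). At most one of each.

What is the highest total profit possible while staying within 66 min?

708

Ranking by ratio (profit/min): grain bowl 30.20, mushroom risotto 18.40, halloumi skewers 10.21.
A density-first pass picks halloumi skewers + bao buns + jerk wings + mushroom risotto + grain bowl — 666 at 53 min.
Dropping bao buns frees 7 min; slotting in veggie curry (20 min) lifts the total to 708 at 66 min.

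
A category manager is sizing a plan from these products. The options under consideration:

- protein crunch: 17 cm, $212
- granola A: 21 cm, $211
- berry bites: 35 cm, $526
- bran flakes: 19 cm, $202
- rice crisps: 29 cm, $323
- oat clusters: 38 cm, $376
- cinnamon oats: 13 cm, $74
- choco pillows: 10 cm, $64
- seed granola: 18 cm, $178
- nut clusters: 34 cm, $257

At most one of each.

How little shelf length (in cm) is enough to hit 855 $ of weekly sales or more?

Minimise cm subject to total weekly sales ≥ 855.
Taking protein crunch + berry bites + seed granola gives 916 (≥ 855) for 70 cm.
Any bundle with less than 70 cm falls short of 855.

70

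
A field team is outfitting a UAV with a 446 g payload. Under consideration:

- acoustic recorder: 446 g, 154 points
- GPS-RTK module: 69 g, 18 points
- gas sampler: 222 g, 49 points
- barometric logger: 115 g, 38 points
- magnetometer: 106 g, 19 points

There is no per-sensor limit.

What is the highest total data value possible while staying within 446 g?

154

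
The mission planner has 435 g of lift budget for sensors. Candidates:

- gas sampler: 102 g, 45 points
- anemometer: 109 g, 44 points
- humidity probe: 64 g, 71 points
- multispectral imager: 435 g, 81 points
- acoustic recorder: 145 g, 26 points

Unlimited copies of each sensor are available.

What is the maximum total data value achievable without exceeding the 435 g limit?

Best packing: 6×humidity probe — 384 g, 426 total.

426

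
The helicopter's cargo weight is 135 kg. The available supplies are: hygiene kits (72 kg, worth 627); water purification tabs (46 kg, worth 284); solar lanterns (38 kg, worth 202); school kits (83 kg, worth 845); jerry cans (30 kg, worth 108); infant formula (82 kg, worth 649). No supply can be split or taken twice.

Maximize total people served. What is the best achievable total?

Water purification tabs + school kits uses 129 of the 135 kg and totals 1129.

1129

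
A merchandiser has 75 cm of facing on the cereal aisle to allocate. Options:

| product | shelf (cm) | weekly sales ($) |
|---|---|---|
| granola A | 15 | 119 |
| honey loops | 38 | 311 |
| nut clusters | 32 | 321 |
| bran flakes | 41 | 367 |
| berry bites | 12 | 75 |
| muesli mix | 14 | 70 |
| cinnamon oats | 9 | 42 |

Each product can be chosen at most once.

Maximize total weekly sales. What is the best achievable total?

688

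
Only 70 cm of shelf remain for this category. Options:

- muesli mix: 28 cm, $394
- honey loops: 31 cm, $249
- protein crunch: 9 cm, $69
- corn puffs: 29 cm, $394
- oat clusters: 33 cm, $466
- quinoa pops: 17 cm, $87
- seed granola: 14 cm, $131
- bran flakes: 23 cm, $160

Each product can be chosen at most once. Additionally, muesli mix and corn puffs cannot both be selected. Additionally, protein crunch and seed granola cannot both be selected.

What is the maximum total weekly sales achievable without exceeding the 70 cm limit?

929

Muesli mix + protein crunch + oat clusters uses 70 of the 70 cm and totals 929.
Next best is muesli mix + oat clusters at 860 (61 cm) — short by 69.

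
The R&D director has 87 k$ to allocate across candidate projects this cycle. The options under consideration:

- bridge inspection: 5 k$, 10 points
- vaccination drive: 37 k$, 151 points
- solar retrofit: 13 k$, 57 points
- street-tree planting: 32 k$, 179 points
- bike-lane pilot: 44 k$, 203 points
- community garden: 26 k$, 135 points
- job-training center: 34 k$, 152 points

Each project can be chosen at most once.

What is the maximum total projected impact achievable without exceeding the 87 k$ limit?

398

By projected impact per k$: street-tree planting 5.59, community garden 5.19, bike-lane pilot 4.61, job-training center 4.47 lead.
Greedy by ratio would take bridge inspection + solar retrofit + street-tree planting + community garden: 76 k$ used, total 381.
Dropping community garden frees 26 k$; slotting in job-training center (34 k$) lifts the total to 398 at 84 k$.
Runner-up bridge inspection + vaccination drive + solar retrofit + street-tree planting tops out at 397.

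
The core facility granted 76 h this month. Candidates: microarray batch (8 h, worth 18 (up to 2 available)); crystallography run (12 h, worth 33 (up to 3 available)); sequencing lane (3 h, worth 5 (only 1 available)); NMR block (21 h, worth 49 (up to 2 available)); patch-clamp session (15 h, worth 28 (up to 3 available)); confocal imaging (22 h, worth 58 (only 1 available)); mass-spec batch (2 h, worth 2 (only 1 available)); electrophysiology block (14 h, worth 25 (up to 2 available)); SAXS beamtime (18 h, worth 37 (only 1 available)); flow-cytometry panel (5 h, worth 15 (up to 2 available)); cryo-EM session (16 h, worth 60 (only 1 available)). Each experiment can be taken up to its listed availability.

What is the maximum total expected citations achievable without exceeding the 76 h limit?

219

The ratio heuristic lands on microarray batch + 3×crystallography run + sequencing lane + mass-spec batch + 2×flow-cytometry panel + cryo-EM session (214) but leaves 1 h idle.
Dropping microarray batch and crystallography run and mass-spec batch frees 22 h; slotting in confocal imaging (22 h) lifts the total to 219 at 75 h.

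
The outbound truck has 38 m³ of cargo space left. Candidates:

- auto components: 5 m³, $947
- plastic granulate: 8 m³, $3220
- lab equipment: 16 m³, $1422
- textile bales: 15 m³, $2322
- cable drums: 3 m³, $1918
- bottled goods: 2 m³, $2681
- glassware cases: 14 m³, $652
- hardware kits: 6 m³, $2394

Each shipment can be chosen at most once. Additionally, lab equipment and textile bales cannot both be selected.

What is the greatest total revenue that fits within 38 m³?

Density check — bottled goods 1340.50, cable drums 639.33, plastic granulate 402.50, hardware kits 399.00 are the best per m³.
Greedy by ratio would take auto components + plastic granulate + cable drums + bottled goods + glassware cases + hardware kits: 38 m³ used, total 11812.
The 19 m³ tied up in auto components and glassware cases is better spent on textile bales — total rises to 12535 (34 m³).
No other feasible combination exceeds 12535.

12535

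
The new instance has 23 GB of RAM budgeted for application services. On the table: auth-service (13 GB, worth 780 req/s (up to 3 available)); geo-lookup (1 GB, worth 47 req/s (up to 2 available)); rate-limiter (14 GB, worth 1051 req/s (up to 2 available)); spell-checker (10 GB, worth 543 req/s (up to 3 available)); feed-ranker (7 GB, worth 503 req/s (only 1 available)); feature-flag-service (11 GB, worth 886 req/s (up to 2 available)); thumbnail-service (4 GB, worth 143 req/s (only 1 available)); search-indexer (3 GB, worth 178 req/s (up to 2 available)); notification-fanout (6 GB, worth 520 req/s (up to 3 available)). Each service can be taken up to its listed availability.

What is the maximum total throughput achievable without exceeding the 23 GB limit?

1926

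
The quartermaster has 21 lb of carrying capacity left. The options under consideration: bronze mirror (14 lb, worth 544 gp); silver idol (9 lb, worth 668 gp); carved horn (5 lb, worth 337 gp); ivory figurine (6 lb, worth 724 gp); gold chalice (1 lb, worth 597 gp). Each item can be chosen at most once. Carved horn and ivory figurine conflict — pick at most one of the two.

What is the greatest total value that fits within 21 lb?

1989

Density check — gold chalice 597.00, ivory figurine 120.67, silver idol 74.22, carved horn 67.40 are the best per lb.
Silver idol + ivory figurine + gold chalice uses 16 of the 21 lb and totals 1989.
Every other selection either busts 21 lb or breaks a pairing rule or fails to beat 1989.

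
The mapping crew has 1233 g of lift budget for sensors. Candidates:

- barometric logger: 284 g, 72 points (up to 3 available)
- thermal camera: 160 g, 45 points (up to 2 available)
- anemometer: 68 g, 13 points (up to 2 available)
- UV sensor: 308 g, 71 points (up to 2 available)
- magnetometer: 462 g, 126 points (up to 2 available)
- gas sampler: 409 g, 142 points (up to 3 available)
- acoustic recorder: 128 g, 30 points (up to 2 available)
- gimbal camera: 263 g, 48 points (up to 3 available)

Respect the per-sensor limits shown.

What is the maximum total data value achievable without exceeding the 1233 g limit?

Density check — gas sampler 0.35, thermal camera 0.28, magnetometer 0.27 are the best per g.
Best packing: 3×gas sampler — 1227 g, 426 total.

426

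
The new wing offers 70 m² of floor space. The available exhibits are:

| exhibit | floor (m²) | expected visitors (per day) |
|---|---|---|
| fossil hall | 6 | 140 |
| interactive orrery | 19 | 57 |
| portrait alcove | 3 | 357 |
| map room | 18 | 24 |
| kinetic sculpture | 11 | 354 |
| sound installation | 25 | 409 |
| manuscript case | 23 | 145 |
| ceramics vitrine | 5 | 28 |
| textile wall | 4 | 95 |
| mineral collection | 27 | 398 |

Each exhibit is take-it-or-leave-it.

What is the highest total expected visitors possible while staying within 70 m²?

Greedy by ratio would take fossil hall + portrait alcove + kinetic sculpture + sound installation + ceramics vitrine + textile wall: 54 m² used, total 1383.
Dropping fossil hall and ceramics vitrine frees 11 m²; slotting in mineral collection (27 m²) lifts the total to 1613 at 70 m².

1613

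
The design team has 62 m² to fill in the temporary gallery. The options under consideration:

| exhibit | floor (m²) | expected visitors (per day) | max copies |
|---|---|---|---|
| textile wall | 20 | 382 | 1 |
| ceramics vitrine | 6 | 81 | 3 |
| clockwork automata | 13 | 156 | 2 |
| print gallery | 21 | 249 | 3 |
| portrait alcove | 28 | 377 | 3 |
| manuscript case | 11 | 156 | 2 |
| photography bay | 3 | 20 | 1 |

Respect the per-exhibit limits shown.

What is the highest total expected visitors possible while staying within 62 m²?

937

The ratio ordering already packs tightly: textile wall + 3×ceramics vitrine + 2×manuscript case, 60 m², 937.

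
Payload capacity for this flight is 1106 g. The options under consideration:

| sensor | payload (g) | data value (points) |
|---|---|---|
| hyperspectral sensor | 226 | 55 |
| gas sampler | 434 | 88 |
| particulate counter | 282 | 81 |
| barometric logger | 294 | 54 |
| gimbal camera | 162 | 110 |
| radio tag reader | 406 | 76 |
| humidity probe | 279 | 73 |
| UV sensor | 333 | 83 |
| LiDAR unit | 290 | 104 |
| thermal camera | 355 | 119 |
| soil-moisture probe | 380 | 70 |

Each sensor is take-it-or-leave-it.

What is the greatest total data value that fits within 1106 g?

By data value per g: gimbal camera 0.68, LiDAR unit 0.36, thermal camera 0.34, particulate counter 0.29 lead.
Particulate counter + gimbal camera + LiDAR unit + thermal camera uses 1089 of the 1106 g and totals 414.
The closest alternative, gimbal camera + humidity probe + LiDAR unit + thermal camera, reaches only 406.

414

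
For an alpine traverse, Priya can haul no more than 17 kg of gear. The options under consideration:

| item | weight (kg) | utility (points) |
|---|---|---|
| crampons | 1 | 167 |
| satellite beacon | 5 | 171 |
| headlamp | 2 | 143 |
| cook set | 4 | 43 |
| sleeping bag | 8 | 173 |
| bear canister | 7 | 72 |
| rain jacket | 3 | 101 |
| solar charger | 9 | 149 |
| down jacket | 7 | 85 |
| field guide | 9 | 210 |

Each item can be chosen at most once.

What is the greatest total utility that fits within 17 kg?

Greedy by ratio would take crampons + satellite beacon + headlamp + cook set + rain jacket: 15 kg used, total 625.
Replace cook set and rain jacket with field guide: the trade gains 66 net, giving 691 at 17 kg.

691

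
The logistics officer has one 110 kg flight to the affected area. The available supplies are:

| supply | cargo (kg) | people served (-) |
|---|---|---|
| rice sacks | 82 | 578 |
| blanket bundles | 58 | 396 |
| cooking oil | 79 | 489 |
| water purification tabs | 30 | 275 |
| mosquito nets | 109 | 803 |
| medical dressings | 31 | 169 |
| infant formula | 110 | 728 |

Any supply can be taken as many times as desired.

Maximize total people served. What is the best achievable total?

3×water purification tabs uses 90 of the 110 kg and totals 825.
The spare 20 kg is too small for any remaining supply, and no exchange beats 825.

825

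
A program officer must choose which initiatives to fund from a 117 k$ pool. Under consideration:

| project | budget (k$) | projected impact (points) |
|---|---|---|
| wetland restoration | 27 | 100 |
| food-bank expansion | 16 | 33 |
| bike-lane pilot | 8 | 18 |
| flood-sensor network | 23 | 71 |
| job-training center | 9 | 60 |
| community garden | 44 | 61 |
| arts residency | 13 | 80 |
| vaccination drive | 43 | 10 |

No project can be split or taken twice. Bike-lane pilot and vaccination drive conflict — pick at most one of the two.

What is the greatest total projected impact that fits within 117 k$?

372

Taking the top-ratio projects first gives wetland restoration + food-bank expansion + bike-lane pilot + flood-sensor network + job-training center + arts residency for 362 (96 k$).
Replace food-bank expansion and bike-lane pilot with community garden: the trade gains 10 net, giving 372 at 116 k$.
Runner-up wetland restoration + food-bank expansion + bike-lane pilot + flood-sensor network + job-training center + arts residency tops out at 362.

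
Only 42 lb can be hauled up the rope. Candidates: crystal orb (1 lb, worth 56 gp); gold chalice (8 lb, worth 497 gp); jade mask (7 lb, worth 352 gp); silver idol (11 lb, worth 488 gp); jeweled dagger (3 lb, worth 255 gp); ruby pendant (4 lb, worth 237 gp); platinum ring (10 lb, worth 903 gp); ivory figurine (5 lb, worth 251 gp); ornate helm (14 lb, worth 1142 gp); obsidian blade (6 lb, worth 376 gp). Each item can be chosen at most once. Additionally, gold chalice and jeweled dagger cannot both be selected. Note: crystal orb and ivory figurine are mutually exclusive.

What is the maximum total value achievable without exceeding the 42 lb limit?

3164

Density check — platinum ring 90.30, jeweled dagger 85.00, ornate helm 81.57, obsidian blade 62.67 are the best per lb.
Taking jeweled dagger + ruby pendant + platinum ring + ivory figurine + ornate helm + obsidian blade: 42 lb used, 3164 in value.
Nothing else feasible within 42 lb beats 3164.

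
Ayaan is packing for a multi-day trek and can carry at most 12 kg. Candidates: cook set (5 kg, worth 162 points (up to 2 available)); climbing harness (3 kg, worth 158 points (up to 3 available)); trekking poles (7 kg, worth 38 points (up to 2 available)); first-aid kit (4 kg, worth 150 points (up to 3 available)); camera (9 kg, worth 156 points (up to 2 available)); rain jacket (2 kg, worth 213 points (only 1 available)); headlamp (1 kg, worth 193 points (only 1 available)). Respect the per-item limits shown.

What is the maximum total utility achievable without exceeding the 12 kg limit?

880

Taking 3×climbing harness + rain jacket + headlamp: 12 kg used, 880 in utility.
That's the maximum — no swap from here does better than 880.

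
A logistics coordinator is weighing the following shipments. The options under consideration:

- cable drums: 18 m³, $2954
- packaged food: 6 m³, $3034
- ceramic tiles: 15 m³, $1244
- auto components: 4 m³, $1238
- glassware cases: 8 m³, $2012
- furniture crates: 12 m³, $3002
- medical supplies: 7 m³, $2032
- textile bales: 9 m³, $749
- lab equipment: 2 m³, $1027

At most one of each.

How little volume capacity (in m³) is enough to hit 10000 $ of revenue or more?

Need the lightest bundle worth ≥ 10000.
packaged food + auto components + furniture crates + medical supplies + lab equipment reaches 10333 using 31 m³.
No combination under 31 m³ hits 10000.

31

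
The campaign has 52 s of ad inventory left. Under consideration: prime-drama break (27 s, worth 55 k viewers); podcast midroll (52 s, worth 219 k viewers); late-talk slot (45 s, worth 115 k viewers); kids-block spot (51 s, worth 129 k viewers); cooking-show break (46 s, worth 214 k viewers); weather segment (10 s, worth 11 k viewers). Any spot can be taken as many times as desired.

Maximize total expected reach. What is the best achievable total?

219

The ratio heuristic lands on cooking-show break (214) but leaves 6 s idle.
Dropping cooking-show break frees 46 s; slotting in podcast midroll (52 s) lifts the total to 219 at 52 s.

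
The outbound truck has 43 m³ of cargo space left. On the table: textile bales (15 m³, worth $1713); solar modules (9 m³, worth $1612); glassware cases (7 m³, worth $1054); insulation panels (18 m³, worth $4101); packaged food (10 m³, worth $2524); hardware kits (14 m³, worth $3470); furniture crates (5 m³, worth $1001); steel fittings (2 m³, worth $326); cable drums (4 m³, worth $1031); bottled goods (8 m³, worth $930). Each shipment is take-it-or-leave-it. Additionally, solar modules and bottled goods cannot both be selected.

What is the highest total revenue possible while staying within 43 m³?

By revenue per m³: cable drums 257.75, packaged food 252.40, hardware kits 247.86, insulation panels 227.83 lead.
A density-first pass picks solar modules + packaged food + hardware kits + furniture crates + cable drums — 9638 at 42 m³.
The 18 m³ tied up in solar modules and furniture crates and cable drums is better spent on insulation panels — total rises to 10095 (42 m³).
Runner-up insulation panels + hardware kits + furniture crates + steel fittings + cable drums tops out at 9929.

10095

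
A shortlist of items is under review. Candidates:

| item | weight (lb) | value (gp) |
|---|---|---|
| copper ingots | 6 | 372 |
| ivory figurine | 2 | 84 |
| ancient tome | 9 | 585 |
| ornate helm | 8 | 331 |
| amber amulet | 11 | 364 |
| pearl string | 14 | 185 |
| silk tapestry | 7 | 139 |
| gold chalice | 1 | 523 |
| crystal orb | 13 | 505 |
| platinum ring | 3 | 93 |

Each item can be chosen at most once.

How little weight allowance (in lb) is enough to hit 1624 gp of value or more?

21

Need the lightest bundle worth ≥ 1624.
copper ingots + ivory figurine + ancient tome + gold chalice + platinum ring: 1657 value at 21 lb.
Below 21 lb the best achievable stays under 1624.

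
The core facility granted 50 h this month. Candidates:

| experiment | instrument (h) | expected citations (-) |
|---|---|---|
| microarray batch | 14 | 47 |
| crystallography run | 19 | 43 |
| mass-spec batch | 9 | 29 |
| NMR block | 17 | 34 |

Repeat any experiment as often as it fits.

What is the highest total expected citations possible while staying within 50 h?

Greedy by ratio would take 3×microarray batch: 42 h used, total 141.
The 28 h tied up in 2×microarray batch is better spent on 4×mass-spec batch — total rises to 163 (50 h).
Nothing else within 50 h beats 163.

163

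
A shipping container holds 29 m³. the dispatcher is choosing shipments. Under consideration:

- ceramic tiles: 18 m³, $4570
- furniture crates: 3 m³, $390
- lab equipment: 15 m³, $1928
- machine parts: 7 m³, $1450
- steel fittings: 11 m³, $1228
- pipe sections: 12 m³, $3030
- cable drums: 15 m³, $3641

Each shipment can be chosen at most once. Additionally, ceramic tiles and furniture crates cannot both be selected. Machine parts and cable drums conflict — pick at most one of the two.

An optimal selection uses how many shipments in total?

Optimal total is 6671.
For example pipe sections + cable drums achieves it, using 27 m³.
All optima have 2 shipments.

2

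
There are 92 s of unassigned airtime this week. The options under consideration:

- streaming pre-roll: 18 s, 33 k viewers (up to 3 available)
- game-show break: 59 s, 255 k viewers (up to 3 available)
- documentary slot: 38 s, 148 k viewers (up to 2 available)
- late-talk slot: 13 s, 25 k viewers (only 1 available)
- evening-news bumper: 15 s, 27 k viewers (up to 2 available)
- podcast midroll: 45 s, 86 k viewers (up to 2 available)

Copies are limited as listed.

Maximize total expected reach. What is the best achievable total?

323

Greedy by ratio would take streaming pre-roll + game-show break + late-talk slot: 90 s used, total 313.
Using the slack differently, 2×documentary slot + evening-news bumper comes to 323 at 91 s.
No other feasible combination exceeds 323.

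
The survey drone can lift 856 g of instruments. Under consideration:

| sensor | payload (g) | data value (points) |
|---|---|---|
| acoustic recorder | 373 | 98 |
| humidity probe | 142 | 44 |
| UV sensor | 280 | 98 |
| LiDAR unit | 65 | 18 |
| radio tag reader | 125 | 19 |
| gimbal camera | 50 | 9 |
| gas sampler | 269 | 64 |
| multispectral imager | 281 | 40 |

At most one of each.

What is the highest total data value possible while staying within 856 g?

249

By data value per g: UV sensor 0.35, humidity probe 0.31, LiDAR unit 0.28, acoustic recorder 0.26 lead.
Greedy by ratio would take humidity probe + UV sensor + LiDAR unit + gimbal camera + gas sampler: 806 g used, total 233.
The 334 g tied up in LiDAR unit and gas sampler is better spent on acoustic recorder — total rises to 249 (845 g).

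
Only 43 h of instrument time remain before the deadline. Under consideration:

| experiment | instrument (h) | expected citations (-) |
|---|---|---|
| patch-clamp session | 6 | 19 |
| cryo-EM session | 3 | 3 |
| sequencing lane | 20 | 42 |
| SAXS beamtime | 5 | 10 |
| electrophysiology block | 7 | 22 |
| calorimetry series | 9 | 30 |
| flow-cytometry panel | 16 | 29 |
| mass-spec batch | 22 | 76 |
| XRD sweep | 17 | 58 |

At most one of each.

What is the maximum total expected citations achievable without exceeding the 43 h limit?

138

The ratio heuristic lands on cryo-EM session + mass-spec batch + XRD sweep (137) but leaves 1 h idle.
Using the slack differently, SAXS beamtime + electrophysiology block + calorimetry series + mass-spec batch comes to 138 at 43 h.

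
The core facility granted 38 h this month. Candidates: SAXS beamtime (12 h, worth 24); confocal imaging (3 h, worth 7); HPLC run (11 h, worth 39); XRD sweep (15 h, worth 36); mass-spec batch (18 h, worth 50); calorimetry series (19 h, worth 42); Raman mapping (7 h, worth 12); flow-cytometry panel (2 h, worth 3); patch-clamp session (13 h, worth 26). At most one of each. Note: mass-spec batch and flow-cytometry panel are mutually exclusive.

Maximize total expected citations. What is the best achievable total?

Best packing: HPLC run + mass-spec batch + Raman mapping — 36 h, 101 total.
Next best is SAXS beamtime + HPLC run + XRD sweep at 99 (38 h) — short by 2.

101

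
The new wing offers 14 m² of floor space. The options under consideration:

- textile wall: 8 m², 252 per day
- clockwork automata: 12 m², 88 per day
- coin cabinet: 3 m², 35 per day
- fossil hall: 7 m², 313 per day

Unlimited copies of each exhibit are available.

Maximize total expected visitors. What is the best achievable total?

626

Taking 2×fossil hall: 14 m² used, 626 in expected visitors.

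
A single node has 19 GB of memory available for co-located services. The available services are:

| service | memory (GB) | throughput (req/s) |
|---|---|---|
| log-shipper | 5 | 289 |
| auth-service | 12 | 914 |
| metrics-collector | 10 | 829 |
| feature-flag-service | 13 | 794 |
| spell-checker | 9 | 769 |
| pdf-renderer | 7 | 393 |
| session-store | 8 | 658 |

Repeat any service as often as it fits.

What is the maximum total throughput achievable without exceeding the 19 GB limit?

Density check — spell-checker 85.44, metrics-collector 82.90, session-store 82.25, auth-service 76.17 are the best per GB.
Filling by ratio: 2×spell-checker for 1538, with 1 GB left unused.
Dropping spell-checker frees 9 GB; slotting in metrics-collector (10 GB) lifts the total to 1598 at 19 GB.

1598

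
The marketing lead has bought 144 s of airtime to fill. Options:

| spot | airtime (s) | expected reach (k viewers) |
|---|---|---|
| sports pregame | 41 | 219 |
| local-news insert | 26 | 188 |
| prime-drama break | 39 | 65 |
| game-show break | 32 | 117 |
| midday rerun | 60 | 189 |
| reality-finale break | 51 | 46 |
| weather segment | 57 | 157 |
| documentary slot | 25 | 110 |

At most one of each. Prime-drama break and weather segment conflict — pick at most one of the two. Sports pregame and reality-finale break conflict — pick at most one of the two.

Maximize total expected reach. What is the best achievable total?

634

Taking sports pregame + local-news insert + game-show break + documentary slot: 124 s used, 634 in expected reach.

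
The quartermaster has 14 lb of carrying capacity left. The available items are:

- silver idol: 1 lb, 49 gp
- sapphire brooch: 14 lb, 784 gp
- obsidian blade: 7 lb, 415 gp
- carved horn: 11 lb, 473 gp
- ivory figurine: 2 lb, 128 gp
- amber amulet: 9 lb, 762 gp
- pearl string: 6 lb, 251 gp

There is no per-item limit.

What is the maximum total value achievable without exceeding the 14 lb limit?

1067

Ranking by ratio (value/lb): amber amulet 84.67, ivory figurine 64.00, obsidian blade 59.29, sapphire brooch 56.00.
Taking silver idol + 2×ivory figurine + amber amulet: 14 lb used, 1067 in value.
Every other selection either busts 14 lb or fails to beat 1067.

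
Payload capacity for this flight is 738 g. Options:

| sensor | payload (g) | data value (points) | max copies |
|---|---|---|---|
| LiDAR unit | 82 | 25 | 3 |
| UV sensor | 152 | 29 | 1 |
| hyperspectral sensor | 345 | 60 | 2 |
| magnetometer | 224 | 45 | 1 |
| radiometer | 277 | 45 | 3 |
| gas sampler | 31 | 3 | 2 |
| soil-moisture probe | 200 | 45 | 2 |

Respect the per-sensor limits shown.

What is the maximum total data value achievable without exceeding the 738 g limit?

171

Density check — LiDAR unit 0.30, soil-moisture probe 0.23, magnetometer 0.20 are the best per g.
3×LiDAR unit + 2×gas sampler + 2×soil-moisture probe uses 708 of the 738 g and totals 171.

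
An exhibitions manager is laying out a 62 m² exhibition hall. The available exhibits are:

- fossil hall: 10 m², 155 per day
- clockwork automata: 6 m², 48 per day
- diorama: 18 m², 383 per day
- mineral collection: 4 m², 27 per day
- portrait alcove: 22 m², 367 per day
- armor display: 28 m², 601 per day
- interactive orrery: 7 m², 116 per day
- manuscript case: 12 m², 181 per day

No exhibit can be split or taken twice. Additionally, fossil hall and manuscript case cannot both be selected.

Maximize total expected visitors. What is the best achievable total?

1192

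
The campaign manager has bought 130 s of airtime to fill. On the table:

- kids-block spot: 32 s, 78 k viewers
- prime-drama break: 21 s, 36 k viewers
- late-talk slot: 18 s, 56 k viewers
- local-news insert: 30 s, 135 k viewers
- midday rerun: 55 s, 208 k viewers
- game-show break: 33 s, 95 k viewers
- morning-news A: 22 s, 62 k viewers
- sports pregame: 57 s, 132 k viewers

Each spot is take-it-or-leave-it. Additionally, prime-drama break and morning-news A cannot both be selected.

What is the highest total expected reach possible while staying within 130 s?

461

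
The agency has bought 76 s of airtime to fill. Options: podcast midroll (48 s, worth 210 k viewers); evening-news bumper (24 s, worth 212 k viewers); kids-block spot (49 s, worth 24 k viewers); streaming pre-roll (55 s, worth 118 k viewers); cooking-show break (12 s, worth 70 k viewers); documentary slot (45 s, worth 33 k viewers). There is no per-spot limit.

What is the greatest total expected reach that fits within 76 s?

The ratio ordering already packs tightly: 3×evening-news bumper, 72 s, 636.
The spare 4 s is too small for any remaining spot, and no exchange beats 636.

636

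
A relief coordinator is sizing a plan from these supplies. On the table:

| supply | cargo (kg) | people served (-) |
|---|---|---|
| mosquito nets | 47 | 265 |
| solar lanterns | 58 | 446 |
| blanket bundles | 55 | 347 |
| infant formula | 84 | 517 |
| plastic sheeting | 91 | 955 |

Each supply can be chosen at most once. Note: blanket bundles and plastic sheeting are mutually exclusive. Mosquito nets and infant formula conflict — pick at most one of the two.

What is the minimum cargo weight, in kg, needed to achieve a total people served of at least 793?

91

Minimise kg subject to total people served ≥ 793.
plastic sheeting: 955 people served at 91 kg.
No combination under 91 kg hits 793.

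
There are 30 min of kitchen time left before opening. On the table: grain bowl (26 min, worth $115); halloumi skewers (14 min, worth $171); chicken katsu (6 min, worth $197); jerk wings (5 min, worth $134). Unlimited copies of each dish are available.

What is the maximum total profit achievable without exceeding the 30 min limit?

985

Density check — chicken katsu 32.83, jerk wings 26.80, halloumi skewers 12.21, grain bowl 4.42 are the best per min.
Best packing: 5×chicken katsu — 30 min, 985 total.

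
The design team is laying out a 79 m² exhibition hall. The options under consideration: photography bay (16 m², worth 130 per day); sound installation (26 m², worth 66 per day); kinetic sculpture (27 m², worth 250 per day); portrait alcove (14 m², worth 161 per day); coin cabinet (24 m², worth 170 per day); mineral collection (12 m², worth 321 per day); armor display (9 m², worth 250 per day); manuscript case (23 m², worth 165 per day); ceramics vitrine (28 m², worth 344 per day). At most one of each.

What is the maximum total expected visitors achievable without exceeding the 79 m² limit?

Best packing: photography bay + portrait alcove + mineral collection + armor display + ceramics vitrine — 79 m², 1206 total.
The closest alternative, kinetic sculpture + mineral collection + armor display + ceramics vitrine, reaches only 1165.

1206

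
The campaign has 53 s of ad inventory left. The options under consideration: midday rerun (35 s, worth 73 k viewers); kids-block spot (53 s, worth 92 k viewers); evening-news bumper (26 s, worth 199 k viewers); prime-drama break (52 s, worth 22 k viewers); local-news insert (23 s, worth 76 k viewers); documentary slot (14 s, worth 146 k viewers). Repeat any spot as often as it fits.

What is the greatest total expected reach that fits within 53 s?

438

The ratio ordering already packs tightly: 3×documentary slot, 42 s, 438.
The spare 11 s is too small for any remaining spot, and no exchange beats 438.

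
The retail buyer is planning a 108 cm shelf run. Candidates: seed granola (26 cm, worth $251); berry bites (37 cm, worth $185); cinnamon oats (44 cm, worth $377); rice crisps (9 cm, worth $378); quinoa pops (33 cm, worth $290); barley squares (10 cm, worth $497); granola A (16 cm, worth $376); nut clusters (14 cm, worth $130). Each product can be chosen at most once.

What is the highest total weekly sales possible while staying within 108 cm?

Density check — barley squares 49.70, rice crisps 42.00, granola A 23.50, seed granola 9.65 are the best per cm.
Taking seed granola + rice crisps + quinoa pops + barley squares + granola A + nut clusters: 108 cm used, 1922 in weekly sales.
An exhaustive check of the 256 subsets confirms 1922.

1922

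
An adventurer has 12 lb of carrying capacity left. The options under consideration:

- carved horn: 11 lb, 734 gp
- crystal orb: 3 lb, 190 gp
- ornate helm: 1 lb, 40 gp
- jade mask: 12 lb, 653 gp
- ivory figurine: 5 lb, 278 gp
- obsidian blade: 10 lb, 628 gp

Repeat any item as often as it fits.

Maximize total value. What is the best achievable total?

774

Taking carved horn + ornate helm: 12 lb used, 774 in value.
Nothing else within 12 lb beats 774.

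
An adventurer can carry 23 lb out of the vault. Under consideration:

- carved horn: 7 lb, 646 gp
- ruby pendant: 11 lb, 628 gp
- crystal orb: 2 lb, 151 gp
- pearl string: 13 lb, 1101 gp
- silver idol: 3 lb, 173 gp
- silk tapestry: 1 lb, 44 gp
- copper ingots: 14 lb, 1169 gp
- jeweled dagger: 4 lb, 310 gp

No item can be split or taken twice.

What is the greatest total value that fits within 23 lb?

Density check — carved horn 92.29, pearl string 84.69, copper ingots 83.50 are the best per lb.
A density-first pass picks carved horn + crystal orb + pearl string + silk tapestry — 1942 at 23 lb.
Replace pearl string and silk tapestry with copper ingots: the trade gains 24 net, giving 1966 at 23 lb.
Every other selection either busts 23 lb or fails to beat 1966.

1966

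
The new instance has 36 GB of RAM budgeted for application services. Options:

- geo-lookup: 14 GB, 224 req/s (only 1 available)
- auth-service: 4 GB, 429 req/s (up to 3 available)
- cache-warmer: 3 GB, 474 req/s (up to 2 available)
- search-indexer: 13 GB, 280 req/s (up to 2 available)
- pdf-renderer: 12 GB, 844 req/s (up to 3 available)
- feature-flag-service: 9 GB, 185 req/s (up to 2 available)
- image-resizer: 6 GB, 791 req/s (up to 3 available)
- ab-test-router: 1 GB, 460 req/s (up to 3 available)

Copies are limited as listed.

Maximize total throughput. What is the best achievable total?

5559

Best packing: 2×auth-service + 2×cache-warmer + 3×image-resizer + 3×ab-test-router — 35 GB, 5559 total.
The spare 1 GB is too small for any remaining service, and no exchange beats 5559.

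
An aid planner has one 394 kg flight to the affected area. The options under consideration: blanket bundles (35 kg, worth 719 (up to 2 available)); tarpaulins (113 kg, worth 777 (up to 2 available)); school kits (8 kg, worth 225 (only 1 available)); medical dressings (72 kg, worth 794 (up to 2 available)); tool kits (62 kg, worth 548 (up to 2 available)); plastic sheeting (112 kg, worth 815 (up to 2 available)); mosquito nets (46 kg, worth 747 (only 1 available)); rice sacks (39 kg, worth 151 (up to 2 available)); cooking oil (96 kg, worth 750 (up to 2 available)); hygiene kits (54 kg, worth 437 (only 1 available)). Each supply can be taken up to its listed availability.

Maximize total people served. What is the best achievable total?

5094

By people served per kg: school kits 28.12, blanket bundles 20.54, mosquito nets 16.24 lead.
2×blanket bundles + school kits + 2×medical dressings + 2×tool kits + mosquito nets uses 392 of the 394 kg and totals 5094.
That's the maximum — no swap from here does better than 5094.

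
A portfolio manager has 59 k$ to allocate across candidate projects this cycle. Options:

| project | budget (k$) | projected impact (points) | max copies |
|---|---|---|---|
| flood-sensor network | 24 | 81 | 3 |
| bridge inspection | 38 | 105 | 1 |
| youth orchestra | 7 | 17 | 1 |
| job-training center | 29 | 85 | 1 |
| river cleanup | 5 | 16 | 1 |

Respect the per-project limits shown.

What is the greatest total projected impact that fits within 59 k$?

182

Ranking by ratio (projected impact/k$): flood-sensor network 3.38, river cleanup 3.20, job-training center 2.93, bridge inspection 2.76.
Taking the top-ratio projects first gives 2×flood-sensor network + river cleanup for 178 (53 k$).
The 24 k$ tied up in flood-sensor network is better spent on job-training center — total rises to 182 (58 k$).
That's the maximum — no swap from here does better than 182.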